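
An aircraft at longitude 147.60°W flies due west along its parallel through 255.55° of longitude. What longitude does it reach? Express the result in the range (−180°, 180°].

Start at -147.60°; shift −255.55° → -403.15°.
-403.15° lies outside (−180°, 180°]; add 360° → -43.15°.

43.15°W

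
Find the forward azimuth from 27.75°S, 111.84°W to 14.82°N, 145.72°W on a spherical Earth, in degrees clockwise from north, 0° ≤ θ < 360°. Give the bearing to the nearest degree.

318°

Δλ = -145.72 − -111.84 = -33.88°.
θ = atan2( sin Δλ · cos φ₂ , cos φ₁ · sin φ₂ − sin φ₁ · cos φ₂ · cos Δλ )
  = atan2(-0.53891, 0.60006) = -41.927° → normalised to [0°, 360°): 318.073°.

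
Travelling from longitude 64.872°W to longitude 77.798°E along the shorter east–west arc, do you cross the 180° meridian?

Signed shortest Δλ = ((77.798 − -64.872 + 180) mod 360) − 180 = 142.67°.
Going east by 142.67° from -64.872° reaches +77.798° without touching 180°.

No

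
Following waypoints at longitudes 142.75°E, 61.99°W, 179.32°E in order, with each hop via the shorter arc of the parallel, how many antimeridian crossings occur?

Leg 1: +142.75° → -61.99°, shortest Δλ = 155.26° (east) — crosses 180°.
Leg 2: -61.99° → +179.32°, shortest Δλ = -118.69° (west) — crosses 180°.
Total crossings: 2.

2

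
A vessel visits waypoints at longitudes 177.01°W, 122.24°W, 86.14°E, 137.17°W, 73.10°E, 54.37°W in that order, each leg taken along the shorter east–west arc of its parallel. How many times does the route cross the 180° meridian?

3

Leg 1: -177.01° → -122.24°, shortest Δλ = 54.77° (east) — does not cross 180°.
Leg 2: -122.24° → +86.14°, shortest Δλ = -151.62° (west) — crosses 180°.
Leg 3: +86.14° → -137.17°, shortest Δλ = 136.69° (east) — crosses 180°.
Leg 4: -137.17° → +73.10°, shortest Δλ = -149.73° (west) — crosses 180°.
Leg 5: +73.10° → -54.37°, shortest Δλ = -127.47° (west) — does not cross 180°.
Total crossings: 3.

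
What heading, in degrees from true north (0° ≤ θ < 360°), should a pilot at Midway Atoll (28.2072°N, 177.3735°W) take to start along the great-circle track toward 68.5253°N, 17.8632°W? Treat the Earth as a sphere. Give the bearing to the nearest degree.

7°

Δλ = -17.8632 − -177.3735 = 159.5103°.
θ = atan2( sin Δλ · cos φ₂ , cos φ₁ · sin φ₂ − sin φ₁ · cos φ₂ · cos Δλ )
  = atan2(0.12815, 0.98216) = 7.434° → normalised to [0°, 360°): 7.434°.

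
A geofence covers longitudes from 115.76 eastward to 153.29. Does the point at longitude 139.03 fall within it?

Band width going east from +115.76° to +153.29°: ((153.29 − 115.76) mod 360) = 37.53°.
Offset of +139.03° east of the west edge: ((139.03 − 115.76) mod 360) = 23.27°.
23.27° ≤ 37.53° ⇒ inside.

Yes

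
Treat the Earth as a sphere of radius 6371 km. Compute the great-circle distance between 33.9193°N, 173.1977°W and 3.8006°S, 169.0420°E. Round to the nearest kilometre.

Δλ = 169.0420 − -173.1977 = 342.2397°; wrapped into (−180°, 180°]: -17.7603°.
Δφ = -3.8006 − 33.9193 = -37.7199°.
a = sin²(Δφ/2) + cos φ₁ · cos φ₂ · sin²(Δλ/2) = 0.124225.
c = 2·atan2(√a, √(1−a)) = 0.72039 rad → d = 6371·c ≈ 4589.60 km.

4590 km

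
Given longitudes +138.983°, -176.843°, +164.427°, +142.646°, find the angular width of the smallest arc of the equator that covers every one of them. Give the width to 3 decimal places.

44.174°

Sort the longitudes: -176.843°, +138.983°, +142.646°, +164.427°.
Eastward gaps between consecutive values (wrapping around): 315.826°, 3.663°, 21.781°, 18.730°.
Largest gap = 315.826° ⇒ minimal covering band is its complement: 360° − 315.826° = 44.174°.
Band runs from +138.983° eastward to -176.843°, crossing the antimeridian.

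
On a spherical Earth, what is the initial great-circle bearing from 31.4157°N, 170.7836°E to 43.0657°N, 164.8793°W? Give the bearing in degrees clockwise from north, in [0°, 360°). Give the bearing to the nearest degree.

52°

Δλ = -164.8793 − 170.7836 = -335.6629°; wrapped into (−180°, 180°]: 24.3371°.
θ = atan2( sin Δλ · cos φ₂ , cos φ₁ · sin φ₂ − sin φ₁ · cos φ₂ · cos Δλ )
  = atan2(0.30107, 0.23577) = 51.935° → normalised to [0°, 360°): 51.935°.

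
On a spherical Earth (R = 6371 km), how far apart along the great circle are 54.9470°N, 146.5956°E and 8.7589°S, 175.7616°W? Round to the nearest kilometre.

Δλ = -175.7616 − 146.5956 = -322.3572°; wrapped into (−180°, 180°]: 37.6428°.
Δφ = -8.7589 − 54.9470 = -63.7059°.
a = sin²(Δφ/2) + cos φ₁ · cos φ₂ · sin²(Δλ/2) = 0.337592.
c = 2·atan2(√a, √(1−a)) = 1.23998 rad → d = 6371·c ≈ 7899.91 km.

7900 km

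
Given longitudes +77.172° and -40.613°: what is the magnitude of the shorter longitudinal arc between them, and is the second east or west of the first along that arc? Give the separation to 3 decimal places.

117.785° west

Raw difference: -40.613 − 77.172 = -117.785°.
Normalise into (−180°, 180°]: -117.785° stays -117.785°.
Negative ⇒ the second point lies to the west; separation 117.785°.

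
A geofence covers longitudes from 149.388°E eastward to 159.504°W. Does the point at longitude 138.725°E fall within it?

Band width going east from +149.388° to -159.504°: ((-159.504 − 149.388) mod 360) = 51.108°.
Offset of +138.725° east of the west edge: ((138.725 − 149.388) mod 360) = 349.337°.
349.337° > 51.108° ⇒ outside.

No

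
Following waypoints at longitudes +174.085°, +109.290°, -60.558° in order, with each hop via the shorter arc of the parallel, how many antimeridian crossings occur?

0

Leg 1: +174.085° → +109.290°, shortest Δλ = -64.795° (west) — does not cross 180°.
Leg 2: +109.290° → -60.558°, shortest Δλ = -169.848° (west) — does not cross 180°.
Total crossings: 0.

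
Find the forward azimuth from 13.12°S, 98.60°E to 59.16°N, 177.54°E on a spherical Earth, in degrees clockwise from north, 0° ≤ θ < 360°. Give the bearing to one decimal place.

30.4°

Δλ = 177.54 − 98.60 = 78.94°.
θ = atan2( sin Δλ · cos φ₂ , cos φ₁ · sin φ₂ − sin φ₁ · cos φ₂ · cos Δλ )
  = atan2(0.50312, 0.85851) = 30.372° → normalised to [0°, 360°): 30.372°.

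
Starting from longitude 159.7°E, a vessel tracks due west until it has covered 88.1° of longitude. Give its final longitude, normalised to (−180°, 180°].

71.6°E

Start at +159.7°; shift −88.1° → +71.6°.
+71.6° already lies in (−180°, 180°].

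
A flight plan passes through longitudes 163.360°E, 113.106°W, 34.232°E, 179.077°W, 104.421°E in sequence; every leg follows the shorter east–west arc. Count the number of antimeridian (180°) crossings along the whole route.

Leg 1: +163.360° → -113.106°, shortest Δλ = 83.534° (east) — crosses 180°.
Leg 2: -113.106° → +34.232°, shortest Δλ = 147.338° (east) — does not cross 180°.
Leg 3: +34.232° → -179.077°, shortest Δλ = 146.691° (east) — crosses 180°.
Leg 4: -179.077° → +104.421°, shortest Δλ = -76.502° (west) — crosses 180°.
Total crossings: 3.

3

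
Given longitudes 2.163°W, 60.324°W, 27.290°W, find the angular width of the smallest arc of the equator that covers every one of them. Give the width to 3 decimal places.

Sort the longitudes: -60.324°, -27.290°, -2.163°.
Eastward gaps between consecutive values (wrapping around): 33.034°, 25.127°, 301.839°.
Largest gap = 301.839° ⇒ minimal covering band is its complement: 360° − 301.839° = 58.161°.
Band runs from -60.324° eastward to -2.163°.

58.161°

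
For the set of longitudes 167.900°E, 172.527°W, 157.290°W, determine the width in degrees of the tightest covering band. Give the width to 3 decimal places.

34.810°

Sort the longitudes: -172.527°, -157.290°, +167.900°.
Eastward gaps between consecutive values (wrapping around): 15.237°, 325.190°, 19.573°.
Largest gap = 325.190° ⇒ minimal covering band is its complement: 360° − 325.190° = 34.810°.
Band runs from +167.900° eastward to -157.290°, crossing the antimeridian.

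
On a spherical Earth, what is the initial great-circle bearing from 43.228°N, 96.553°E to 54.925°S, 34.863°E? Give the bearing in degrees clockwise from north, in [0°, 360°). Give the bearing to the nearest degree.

213°

Δλ = 34.863 − 96.553 = -61.690°.
θ = atan2( sin Δλ · cos φ₂ , cos φ₁ · sin φ₂ − sin φ₁ · cos φ₂ · cos Δλ )
  = atan2(-0.50592, -0.78297) = -147.131° → normalised to [0°, 360°): 212.869°.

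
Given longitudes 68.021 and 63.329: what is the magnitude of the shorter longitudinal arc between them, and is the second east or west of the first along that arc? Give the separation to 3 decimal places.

Raw difference: 63.329 − 68.021 = -4.692°.
Normalise into (−180°, 180°]: -4.692° stays -4.692°.
Negative ⇒ the second point lies to the west; separation 4.692°.

4.692° west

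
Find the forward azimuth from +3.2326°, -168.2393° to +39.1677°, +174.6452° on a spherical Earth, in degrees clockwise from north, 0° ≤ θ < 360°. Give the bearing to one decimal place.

338.8°

Δλ = 174.6452 − -168.2393 = 342.8845°; wrapped into (−180°, 180°]: -17.1155°.
θ = atan2( sin Δλ · cos φ₂ , cos φ₁ · sin φ₂ − sin φ₁ · cos φ₂ · cos Δλ )
  = atan2(-0.22817, 0.58880) = -21.182° → normalised to [0°, 360°): 338.818°.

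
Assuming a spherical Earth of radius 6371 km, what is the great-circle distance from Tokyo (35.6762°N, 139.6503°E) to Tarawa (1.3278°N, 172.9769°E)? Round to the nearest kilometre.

5138 km

Δλ = 172.9769 − 139.6503 = 33.3266°.
Δφ = 1.3278 − 35.6762 = -34.3484°.
a = sin²(Δφ/2) + cos φ₁ · cos φ₂ · sin²(Δλ/2) = 0.153964.
c = 2·atan2(√a, √(1−a)) = 0.80644 rad → d = 6371·c ≈ 5137.83 km.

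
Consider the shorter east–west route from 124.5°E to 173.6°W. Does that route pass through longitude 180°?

Naïve |-173.6 − 124.5| = 298.1° > 180°, so the shorter arc goes the other way round — across 180°.
Signed shortest Δλ = ((-173.6 − 124.5 + 180) mod 360) − 180 = 61.9°.
Going east by 61.9° from +124.5° passes through 180° before reaching -173.6°.

Yes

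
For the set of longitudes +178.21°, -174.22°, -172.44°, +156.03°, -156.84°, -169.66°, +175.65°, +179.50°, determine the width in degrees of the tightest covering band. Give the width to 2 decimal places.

Sort the longitudes: -174.22°, -172.44°, -169.66°, -156.84°, +156.03°, +175.65°, +178.21°, +179.50°.
Eastward gaps between consecutive values (wrapping around): 1.78°, 2.78°, 12.82°, 312.87°, 19.62°, 2.56°, 1.29°, 6.28°.
Largest gap = 312.87° ⇒ minimal covering band is its complement: 360° − 312.87° = 47.13°.
Band runs from +156.03° eastward to -156.84°, crossing the antimeridian.

47.13°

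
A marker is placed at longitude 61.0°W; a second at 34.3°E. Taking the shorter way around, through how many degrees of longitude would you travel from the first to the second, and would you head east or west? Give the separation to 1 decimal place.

Raw difference: 34.3 − -61.0 = 95.3°.
Normalise into (−180°, 180°]: 95.3° stays 95.3°.
Positive ⇒ the second point lies to the east; separation 95.3°.

95.3° east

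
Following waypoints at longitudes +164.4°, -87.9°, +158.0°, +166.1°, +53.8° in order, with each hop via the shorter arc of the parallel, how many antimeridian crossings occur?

Leg 1: +164.4° → -87.9°, shortest Δλ = 107.7° (east) — crosses 180°.
Leg 2: -87.9° → +158.0°, shortest Δλ = -114.1° (west) — crosses 180°.
Leg 3: +158.0° → +166.1°, shortest Δλ = 8.1° (east) — does not cross 180°.
Leg 4: +166.1° → +53.8°, shortest Δλ = -112.3° (west) — does not cross 180°.
Total crossings: 2.

2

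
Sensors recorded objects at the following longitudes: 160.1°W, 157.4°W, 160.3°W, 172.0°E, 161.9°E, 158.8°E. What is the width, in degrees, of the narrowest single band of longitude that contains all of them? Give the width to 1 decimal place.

43.8°

Sort the longitudes: -160.3°, -160.1°, -157.4°, +158.8°, +161.9°, +172.0°.
Eastward gaps between consecutive values (wrapping around): 0.2°, 2.7°, 316.2°, 3.1°, 10.1°, 27.7°.
Largest gap = 316.2° ⇒ minimal covering band is its complement: 360° − 316.2° = 43.8°.
Band runs from +158.8° eastward to -157.4°, crossing the antimeridian.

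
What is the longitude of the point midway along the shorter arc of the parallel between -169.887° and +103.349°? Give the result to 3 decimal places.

+146.731°

Signed shortest Δλ from -169.887° to +103.349° is -86.764°.
Midpoint longitude = -169.887° + (-86.764°)/2 = -169.887° − 43.382° = -213.269°.
Normalise into (−180°, 180°]: +146.731°.
(The naïve average (-169.887 + +103.349)/2 = -33.269° is on the wrong side of the globe.)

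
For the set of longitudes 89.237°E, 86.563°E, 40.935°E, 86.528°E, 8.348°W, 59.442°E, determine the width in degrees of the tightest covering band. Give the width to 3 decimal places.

97.585°

Sort the longitudes: -8.348°, +40.935°, +59.442°, +86.528°, +86.563°, +89.237°.
Eastward gaps between consecutive values (wrapping around): 49.283°, 18.507°, 27.086°, 0.035°, 2.674°, 262.415°.
Largest gap = 262.415° ⇒ minimal covering band is its complement: 360° − 262.415° = 97.585°.
Band runs from -8.348° eastward to +89.237°.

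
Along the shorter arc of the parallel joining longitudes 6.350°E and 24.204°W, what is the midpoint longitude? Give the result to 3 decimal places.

Signed shortest Δλ from +6.350° to -24.204° is -30.554°.
Midpoint longitude = +6.350° + (-30.554°)/2 = +6.350° − 15.277° = -8.927°.

8.927°W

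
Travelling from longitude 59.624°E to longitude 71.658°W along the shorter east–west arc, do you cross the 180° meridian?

No

Signed shortest Δλ = ((-71.658 − 59.624 + 180) mod 360) − 180 = -131.282°.
Going west by 131.282° from +59.624° reaches -71.658° without touching 180°.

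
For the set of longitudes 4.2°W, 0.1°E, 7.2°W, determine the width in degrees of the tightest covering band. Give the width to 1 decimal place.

Sort the longitudes: -7.2°, -4.2°, +0.1°.
Eastward gaps between consecutive values (wrapping around): 3.0°, 4.3°, 352.7°.
Largest gap = 352.7° ⇒ minimal covering band is its complement: 360° − 352.7° = 7.3°.
Band runs from -7.2° eastward to +0.1°.

7.3°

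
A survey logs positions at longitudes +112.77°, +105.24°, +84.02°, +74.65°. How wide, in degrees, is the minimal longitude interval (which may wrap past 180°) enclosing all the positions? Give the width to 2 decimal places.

38.12°

Sort the longitudes: +74.65°, +84.02°, +105.24°, +112.77°.
Eastward gaps between consecutive values (wrapping around): 9.37°, 21.22°, 7.53°, 321.88°.
Largest gap = 321.88° ⇒ minimal covering band is its complement: 360° − 321.88° = 38.12°.
Band runs from +74.65° eastward to +112.77°.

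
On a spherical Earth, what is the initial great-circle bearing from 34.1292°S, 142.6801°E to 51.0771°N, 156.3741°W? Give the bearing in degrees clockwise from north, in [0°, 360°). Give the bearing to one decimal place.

Δλ = -156.3741 − 142.6801 = -299.0542°; wrapped into (−180°, 180°]: 60.9458°.
θ = atan2( sin Δλ · cos φ₂ , cos φ₁ · sin φ₂ − sin φ₁ · cos φ₂ · cos Δλ )
  = atan2(0.54921, 0.81519) = 33.969° → normalised to [0°, 360°): 33.969°.

34.0°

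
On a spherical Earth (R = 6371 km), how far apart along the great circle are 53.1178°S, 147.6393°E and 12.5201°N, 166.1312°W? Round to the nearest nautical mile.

4599 nmi

Δλ = -166.1312 − 147.6393 = -313.7705°; wrapped into (−180°, 180°]: 46.2295°.
Δφ = 12.5201 − -53.1178 = 65.6379°.
a = sin²(Δφ/2) + cos φ₁ · cos φ₂ · sin²(Δλ/2) = 0.384045.
c = 2·atan2(√a, √(1−a)) = 1.33675 rad → d = 6371·c ≈ 8516.46 km ≈ 4598.52 nmi.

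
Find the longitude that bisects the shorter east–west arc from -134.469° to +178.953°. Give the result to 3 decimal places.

-157.758°

Signed shortest Δλ from -134.469° to +178.953° is -46.578°.
Midpoint longitude = -134.469° + (-46.578°)/2 = -134.469° − 23.289° = -157.758°.
(The naïve average (-134.469 + +178.953)/2 = 22.242° is on the wrong side of the globe.)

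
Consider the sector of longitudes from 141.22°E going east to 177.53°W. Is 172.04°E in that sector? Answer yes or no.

Band width going east from +141.22° to -177.53°: ((-177.53 − 141.22) mod 360) = 41.25°.
Offset of +172.04° east of the west edge: ((172.04 − 141.22) mod 360) = 30.82°.
30.82° ≤ 41.25° ⇒ inside.

Yes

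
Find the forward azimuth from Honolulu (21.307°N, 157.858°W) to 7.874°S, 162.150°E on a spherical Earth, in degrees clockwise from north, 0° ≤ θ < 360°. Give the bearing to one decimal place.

Δλ = 162.150 − -157.858 = 320.008°; wrapped into (−180°, 180°]: -39.992°.
θ = atan2( sin Δλ · cos φ₂ , cos φ₁ · sin φ₂ − sin φ₁ · cos φ₂ · cos Δλ )
  = atan2(-0.63662, -0.40339) = -122.360° → normalised to [0°, 360°): 237.640°.

237.6°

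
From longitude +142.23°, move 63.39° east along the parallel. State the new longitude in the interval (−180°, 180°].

-154.38°

Start at +142.23°; shift +63.39° → +205.62°.
+205.62° lies outside (−180°, 180°]; subtract 360° → -154.38°.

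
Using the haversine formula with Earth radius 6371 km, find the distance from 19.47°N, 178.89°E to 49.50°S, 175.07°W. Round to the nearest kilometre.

Δλ = -175.07 − 178.89 = -353.96°; wrapped into (−180°, 180°]: 6.04°.
Δφ = -49.50 − 19.47 = -68.97°.
a = sin²(Δφ/2) + cos φ₁ · cos φ₂ · sin²(Δλ/2) = 0.322271.
c = 2·atan2(√a, √(1−a)) = 1.20739 rad → d = 6371·c ≈ 7692.30 km.

7692 km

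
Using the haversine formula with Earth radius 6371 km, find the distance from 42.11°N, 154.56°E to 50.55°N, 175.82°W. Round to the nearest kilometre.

Δλ = -175.82 − 154.56 = -330.38°; wrapped into (−180°, 180°]: 29.62°.
Δφ = 50.55 − 42.11 = 8.44°.
a = sin²(Δφ/2) + cos φ₁ · cos φ₂ · sin²(Δλ/2) = 0.036214.
c = 2·atan2(√a, √(1−a)) = 0.38294 rad → d = 6371·c ≈ 2439.69 km.

2440 km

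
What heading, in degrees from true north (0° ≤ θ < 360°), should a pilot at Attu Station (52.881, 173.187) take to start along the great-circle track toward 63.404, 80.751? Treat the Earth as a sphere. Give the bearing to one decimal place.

321.1°

Δλ = 80.751 − 173.187 = -92.436°.
θ = atan2( sin Δλ · cos φ₂ , cos φ₁ · sin φ₂ − sin φ₁ · cos φ₂ · cos Δλ )
  = atan2(-0.44729, 0.55479) = -38.877° → normalised to [0°, 360°): 321.123°.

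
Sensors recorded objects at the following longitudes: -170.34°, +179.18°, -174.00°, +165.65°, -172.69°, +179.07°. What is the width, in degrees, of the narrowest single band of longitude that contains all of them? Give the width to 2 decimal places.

24.01°

Sort the longitudes: -174.00°, -172.69°, -170.34°, +165.65°, +179.07°, +179.18°.
Eastward gaps between consecutive values (wrapping around): 1.31°, 2.35°, 335.99°, 13.42°, 0.11°, 6.82°.
Largest gap = 335.99° ⇒ minimal covering band is its complement: 360° − 335.99° = 24.01°.
Band runs from +165.65° eastward to -170.34°, crossing the antimeridian.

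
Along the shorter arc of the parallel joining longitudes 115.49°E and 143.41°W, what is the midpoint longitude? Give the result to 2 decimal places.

166.04°E

Signed shortest Δλ from +115.49° to -143.41° is +101.10°.
Midpoint longitude = +115.49° + (+101.10°)/2 = +115.49° + 50.55° = +166.04°.
(The naïve average (+115.49 + -143.41)/2 = -13.96° is on the wrong side of the globe.)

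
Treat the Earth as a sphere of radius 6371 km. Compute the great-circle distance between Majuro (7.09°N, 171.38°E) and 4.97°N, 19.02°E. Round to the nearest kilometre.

Δλ = 19.02 − 171.38 = -152.36°.
Δφ = 4.97 − 7.09 = -2.12°.
a = sin²(Δφ/2) + cos φ₁ · cos φ₂ · sin²(Δλ/2) = 0.932554.
c = 2·atan2(√a, √(1−a)) = 2.61616 rad → d = 6371·c ≈ 16667.56 km.

16668 km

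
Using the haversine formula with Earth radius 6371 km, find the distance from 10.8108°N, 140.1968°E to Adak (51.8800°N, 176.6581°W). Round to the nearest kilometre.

Δλ = -176.6581 − 140.1968 = -316.8549°; wrapped into (−180°, 180°]: 43.1451°.
Δφ = 51.8800 − 10.8108 = 41.0692°.
a = sin²(Δφ/2) + cos φ₁ · cos φ₂ · sin²(Δλ/2) = 0.205013.
c = 2·atan2(√a, √(1−a)) = 0.93977 rad → d = 6371·c ≈ 5987.28 km.

5987 km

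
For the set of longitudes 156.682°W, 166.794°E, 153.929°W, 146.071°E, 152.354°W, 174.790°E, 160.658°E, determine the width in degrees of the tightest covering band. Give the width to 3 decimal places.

61.575°

Sort the longitudes: -156.682°, -153.929°, -152.354°, +146.071°, +160.658°, +166.794°, +174.790°.
Eastward gaps between consecutive values (wrapping around): 2.753°, 1.575°, 298.425°, 14.587°, 6.136°, 7.996°, 28.528°.
Largest gap = 298.425° ⇒ minimal covering band is its complement: 360° − 298.425° = 61.575°.
Band runs from +146.071° eastward to -152.354°, crossing the antimeridian.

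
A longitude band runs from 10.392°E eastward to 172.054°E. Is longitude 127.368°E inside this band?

Band width going east from +10.392° to +172.054°: ((172.054 − 10.392) mod 360) = 161.662°.
Offset of +127.368° east of the west edge: ((127.368 − 10.392) mod 360) = 116.976°.
116.976° ≤ 161.662° ⇒ inside.

Yes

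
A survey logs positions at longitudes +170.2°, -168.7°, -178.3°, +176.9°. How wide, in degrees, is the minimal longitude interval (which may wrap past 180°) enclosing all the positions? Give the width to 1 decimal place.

21.1°

Sort the longitudes: -178.3°, -168.7°, +170.2°, +176.9°.
Eastward gaps between consecutive values (wrapping around): 9.6°, 338.9°, 6.7°, 4.8°.
Largest gap = 338.9° ⇒ minimal covering band is its complement: 360° − 338.9° = 21.1°.
Band runs from +170.2° eastward to -168.7°, crossing the antimeridian.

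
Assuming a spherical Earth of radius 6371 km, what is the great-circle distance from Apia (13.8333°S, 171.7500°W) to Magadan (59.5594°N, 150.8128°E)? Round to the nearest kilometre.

8825 km

Δλ = 150.8128 − -171.7500 = 322.5628°; wrapped into (−180°, 180°]: -37.4372°.
Δφ = 59.5594 − -13.8333 = 73.3927°.
a = sin²(Δφ/2) + cos φ₁ · cos φ₂ · sin²(Δλ/2) = 0.407761.
c = 2·atan2(√a, √(1−a)) = 1.38525 rad → d = 6371·c ≈ 8825.46 km.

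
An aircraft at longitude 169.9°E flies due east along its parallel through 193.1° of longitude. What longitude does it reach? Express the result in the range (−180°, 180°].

Start at +169.9°; shift +193.1° → +363.0°.
+363.0° lies outside (−180°, 180°]; subtract 360° → +3.0°.

3.0°E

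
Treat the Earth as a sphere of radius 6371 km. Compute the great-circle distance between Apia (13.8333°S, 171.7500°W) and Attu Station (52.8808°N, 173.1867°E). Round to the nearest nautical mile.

Δλ = 173.1867 − -171.7500 = 344.9367°; wrapped into (−180°, 180°]: -15.0633°.
Δφ = 52.8808 − -13.8333 = 66.7141°.
a = sin²(Δφ/2) + cos φ₁ · cos φ₂ · sin²(Δλ/2) = 0.312407.
c = 2·atan2(√a, √(1−a)) = 1.18620 rad → d = 6371·c ≈ 7557.28 km ≈ 4080.60 nmi.

4081 nmi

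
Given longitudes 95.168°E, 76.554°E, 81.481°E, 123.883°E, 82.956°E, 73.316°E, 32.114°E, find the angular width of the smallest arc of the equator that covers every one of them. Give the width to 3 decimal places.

Sort the longitudes: +32.114°, +73.316°, +76.554°, +81.481°, +82.956°, +95.168°, +123.883°.
Eastward gaps between consecutive values (wrapping around): 41.202°, 3.238°, 4.927°, 1.475°, 12.212°, 28.715°, 268.231°.
Largest gap = 268.231° ⇒ minimal covering band is its complement: 360° − 268.231° = 91.769°.
Band runs from +32.114° eastward to +123.883°.

91.769°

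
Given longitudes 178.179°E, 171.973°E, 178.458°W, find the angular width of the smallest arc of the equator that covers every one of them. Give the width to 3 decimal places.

9.569°

Sort the longitudes: -178.458°, +171.973°, +178.179°.
Eastward gaps between consecutive values (wrapping around): 350.431°, 6.206°, 3.363°.
Largest gap = 350.431° ⇒ minimal covering band is its complement: 360° − 350.431° = 9.569°.
Band runs from +171.973° eastward to -178.458°, crossing the antimeridian.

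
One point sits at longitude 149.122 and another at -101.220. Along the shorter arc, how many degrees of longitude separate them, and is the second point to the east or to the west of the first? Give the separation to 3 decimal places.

109.658° east

Raw difference: -101.220 − 149.122 = -250.342°.
Normalise into (−180°, 180°]: -250.342° + 360° = 109.658°.
Positive ⇒ the second point lies to the east; separation 109.658°.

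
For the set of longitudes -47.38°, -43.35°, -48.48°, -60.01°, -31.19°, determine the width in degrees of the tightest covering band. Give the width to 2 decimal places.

28.82°

Sort the longitudes: -60.01°, -48.48°, -47.38°, -43.35°, -31.19°.
Eastward gaps between consecutive values (wrapping around): 11.53°, 1.10°, 4.03°, 12.16°, 331.18°.
Largest gap = 331.18° ⇒ minimal covering band is its complement: 360° − 331.18° = 28.82°.
Band runs from -60.01° eastward to -31.19°.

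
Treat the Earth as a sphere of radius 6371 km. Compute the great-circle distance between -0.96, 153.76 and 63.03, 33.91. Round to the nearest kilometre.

11556 km

Δλ = 33.91 − 153.76 = -119.85°.
Δφ = 63.03 − -0.96 = 63.99°.
a = sin²(Δφ/2) + cos φ₁ · cos φ₂ · sin²(Δλ/2) = 0.620317.
c = 2·atan2(√a, √(1−a)) = 1.81381 rad → d = 6371·c ≈ 11555.81 km.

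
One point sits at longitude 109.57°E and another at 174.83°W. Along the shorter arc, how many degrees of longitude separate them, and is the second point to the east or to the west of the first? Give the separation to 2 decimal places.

75.60° east

Raw difference: -174.83 − 109.57 = -284.4°.
Normalise into (−180°, 180°]: -284.4° + 360° = 75.6°.
Positive ⇒ the second point lies to the east; separation 75.60°.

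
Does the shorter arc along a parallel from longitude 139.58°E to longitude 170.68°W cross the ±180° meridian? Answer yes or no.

Naïve |-170.68 − 139.58| = 310.26° > 180°, so the shorter arc goes the other way round — across 180°.
Signed shortest Δλ = ((-170.68 − 139.58 + 180) mod 360) − 180 = 49.74°.
Going east by 49.74° from +139.58° passes through 180° before reaching -170.68°.

Yes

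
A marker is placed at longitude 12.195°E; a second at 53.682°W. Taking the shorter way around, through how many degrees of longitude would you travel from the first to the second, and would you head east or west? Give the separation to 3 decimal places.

Raw difference: -53.682 − 12.195 = -65.877°.
Normalise into (−180°, 180°]: -65.877° stays -65.877°.
Negative ⇒ the second point lies to the west; separation 65.877°.

65.877° west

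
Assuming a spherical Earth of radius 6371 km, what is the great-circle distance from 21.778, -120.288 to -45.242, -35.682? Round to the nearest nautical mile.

6103 nmi

Δλ = -35.682 − -120.288 = 84.606°.
Δφ = -45.242 − 21.778 = -67.020°.
a = sin²(Δφ/2) + cos φ₁ · cos φ₂ · sin²(Δλ/2) = 0.600992.
c = 2·atan2(√a, √(1−a)) = 1.77418 rad → d = 6371·c ≈ 11303.30 km ≈ 6103.30 nmi.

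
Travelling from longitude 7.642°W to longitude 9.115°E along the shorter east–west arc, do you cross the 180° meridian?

Signed shortest Δλ = ((9.115 − -7.642 + 180) mod 360) − 180 = 16.757°.
Going east by 16.757° from -7.642° reaches +9.115° without touching 180°.

No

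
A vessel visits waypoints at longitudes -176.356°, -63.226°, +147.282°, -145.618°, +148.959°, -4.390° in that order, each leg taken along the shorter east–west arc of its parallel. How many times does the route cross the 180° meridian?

Leg 1: -176.356° → -63.226°, shortest Δλ = 113.13° (east) — does not cross 180°.
Leg 2: -63.226° → +147.282°, shortest Δλ = -149.492° (west) — crosses 180°.
Leg 3: +147.282° → -145.618°, shortest Δλ = 67.1° (east) — crosses 180°.
Leg 4: -145.618° → +148.959°, shortest Δλ = -65.423° (west) — crosses 180°.
Leg 5: +148.959° → -4.390°, shortest Δλ = -153.349° (west) — does not cross 180°.
Total crossings: 3.

3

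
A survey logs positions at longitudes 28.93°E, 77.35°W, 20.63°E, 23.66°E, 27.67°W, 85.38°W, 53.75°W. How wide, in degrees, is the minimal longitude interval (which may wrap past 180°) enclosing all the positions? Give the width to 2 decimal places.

114.31°

Sort the longitudes: -85.38°, -77.35°, -53.75°, -27.67°, +20.63°, +23.66°, +28.93°.
Eastward gaps between consecutive values (wrapping around): 8.03°, 23.60°, 26.08°, 48.30°, 3.03°, 5.27°, 245.69°.
Largest gap = 245.69° ⇒ minimal covering band is its complement: 360° − 245.69° = 114.31°.
Band runs from -85.38° eastward to +28.93°.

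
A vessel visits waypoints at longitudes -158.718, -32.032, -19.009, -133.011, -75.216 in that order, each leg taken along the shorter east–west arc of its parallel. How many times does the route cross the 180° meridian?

Leg 1: -158.718° → -32.032°, shortest Δλ = 126.686° (east) — does not cross 180°.
Leg 2: -32.032° → -19.009°, shortest Δλ = 13.023° (east) — does not cross 180°.
Leg 3: -19.009° → -133.011°, shortest Δλ = -114.002° (west) — does not cross 180°.
Leg 4: -133.011° → -75.216°, shortest Δλ = 57.795° (east) — does not cross 180°.
Total crossings: 0.

0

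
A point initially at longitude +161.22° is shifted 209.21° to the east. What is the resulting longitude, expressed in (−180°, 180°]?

+10.43°

Start at +161.22°; shift +209.21° → +370.43°.
+370.43° lies outside (−180°, 180°]; subtract 360° → +10.43°.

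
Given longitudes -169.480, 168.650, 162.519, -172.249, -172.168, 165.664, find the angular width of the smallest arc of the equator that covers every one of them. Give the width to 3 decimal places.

Sort the longitudes: -172.249°, -172.168°, -169.480°, +162.519°, +165.664°, +168.650°.
Eastward gaps between consecutive values (wrapping around): 0.081°, 2.688°, 331.999°, 3.145°, 2.986°, 19.101°.
Largest gap = 331.999° ⇒ minimal covering band is its complement: 360° − 331.999° = 28.001°.
Band runs from +162.519° eastward to -169.480°, crossing the antimeridian.

28.001°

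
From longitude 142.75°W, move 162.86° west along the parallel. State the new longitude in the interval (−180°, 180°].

Start at -142.75°; shift −162.86° → -305.61°.
-305.61° lies outside (−180°, 180°]; add 360° → +54.39°.

54.39°E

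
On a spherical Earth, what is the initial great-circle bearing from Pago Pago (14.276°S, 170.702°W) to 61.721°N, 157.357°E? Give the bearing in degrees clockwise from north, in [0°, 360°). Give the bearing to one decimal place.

Δλ = 157.357 − -170.702 = 328.059°; wrapped into (−180°, 180°]: -31.941°.
θ = atan2( sin Δλ · cos φ₂ , cos φ₁ · sin φ₂ − sin φ₁ · cos φ₂ · cos Δλ )
  = atan2(-0.25064, 0.95259) = -14.741° → normalised to [0°, 360°): 345.259°.

345.3°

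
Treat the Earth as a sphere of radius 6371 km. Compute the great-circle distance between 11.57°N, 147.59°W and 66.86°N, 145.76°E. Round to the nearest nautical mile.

4221 nmi

Δλ = 145.76 − -147.59 = 293.35°; wrapped into (−180°, 180°]: -66.65°.
Δφ = 66.86 − 11.57 = 55.29°.
a = sin²(Δφ/2) + cos φ₁ · cos φ₂ · sin²(Δλ/2) = 0.331490.
c = 2·atan2(√a, √(1−a)) = 1.22705 rad → d = 6371·c ≈ 7817.51 km ≈ 4221.12 nmi.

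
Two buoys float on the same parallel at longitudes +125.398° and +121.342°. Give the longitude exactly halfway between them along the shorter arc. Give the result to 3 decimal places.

+123.370°

Signed shortest Δλ from +125.398° to +121.342° is -4.056°.
Midpoint longitude = +125.398° + (-4.056°)/2 = +125.398° − 2.028° = +123.370°.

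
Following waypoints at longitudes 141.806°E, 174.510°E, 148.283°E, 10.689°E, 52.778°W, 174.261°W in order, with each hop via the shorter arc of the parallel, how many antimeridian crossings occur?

0

Leg 1: +141.806° → +174.510°, shortest Δλ = 32.704° (east) — does not cross 180°.
Leg 2: +174.510° → +148.283°, shortest Δλ = -26.227° (west) — does not cross 180°.
Leg 3: +148.283° → +10.689°, shortest Δλ = -137.594° (west) — does not cross 180°.
Leg 4: +10.689° → -52.778°, shortest Δλ = -63.467° (west) — does not cross 180°.
Leg 5: -52.778° → -174.261°, shortest Δλ = -121.483° (west) — does not cross 180°.
Total crossings: 0.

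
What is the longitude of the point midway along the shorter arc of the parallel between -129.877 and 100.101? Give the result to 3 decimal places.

Signed shortest Δλ from -129.877° to +100.101° is -130.022°.
Midpoint longitude = -129.877° + (-130.022°)/2 = -129.877° − 65.011° = -194.888°.
Normalise into (−180°, 180°]: +165.112°.
(The naïve average (-129.877 + +100.101)/2 = -14.888° is on the wrong side of the globe.)

+165.112°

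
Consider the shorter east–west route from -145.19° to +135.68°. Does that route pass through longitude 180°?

Naïve |135.68 − -145.19| = 280.87° > 180°, so the shorter arc goes the other way round — across 180°.
Signed shortest Δλ = ((135.68 − -145.19 + 180) mod 360) − 180 = -79.13°.
Going west by 79.13° from -145.19° passes through 180° before reaching +135.68°.

Yes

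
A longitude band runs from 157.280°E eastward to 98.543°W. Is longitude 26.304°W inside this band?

No

Band width going east from +157.280° to -98.543°: ((-98.543 − 157.280) mod 360) = 104.177°.
Offset of -26.304° east of the west edge: ((-26.304 − 157.280) mod 360) = 176.416°.
176.416° > 104.177° ⇒ outside.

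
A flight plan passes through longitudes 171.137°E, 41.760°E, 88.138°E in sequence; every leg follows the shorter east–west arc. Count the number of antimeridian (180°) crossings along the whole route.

0

Leg 1: +171.137° → +41.760°, shortest Δλ = -129.377° (west) — does not cross 180°.
Leg 2: +41.760° → +88.138°, shortest Δλ = 46.378° (east) — does not cross 180°.
Total crossings: 0.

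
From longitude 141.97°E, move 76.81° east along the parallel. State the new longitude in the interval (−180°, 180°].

141.22°W

Start at +141.97°; shift +76.81° → +218.78°.
+218.78° lies outside (−180°, 180°]; subtract 360° → -141.22°.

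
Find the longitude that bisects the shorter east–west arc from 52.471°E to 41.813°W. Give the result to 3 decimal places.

5.329°E

Signed shortest Δλ from +52.471° to -41.813° is -94.284°.
Midpoint longitude = +52.471° + (-94.284°)/2 = +52.471° − 47.142° = +5.329°.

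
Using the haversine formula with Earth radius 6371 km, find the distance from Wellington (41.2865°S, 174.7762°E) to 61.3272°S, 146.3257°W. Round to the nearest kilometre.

Δλ = -146.3257 − 174.7762 = -321.1019°; wrapped into (−180°, 180°]: 38.8981°.
Δφ = -61.3272 − -41.2865 = -20.0407°.
a = sin²(Δφ/2) + cos φ₁ · cos φ₂ · sin²(Δλ/2) = 0.070247.
c = 2·atan2(√a, √(1−a)) = 0.53649 rad → d = 6371·c ≈ 3418.01 km.

3418 km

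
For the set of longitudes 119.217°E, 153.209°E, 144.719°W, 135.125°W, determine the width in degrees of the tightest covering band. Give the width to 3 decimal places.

105.658°

Sort the longitudes: -144.719°, -135.125°, +119.217°, +153.209°.
Eastward gaps between consecutive values (wrapping around): 9.594°, 254.342°, 33.992°, 62.072°.
Largest gap = 254.342° ⇒ minimal covering band is its complement: 360° − 254.342° = 105.658°.
Band runs from +119.217° eastward to -135.125°, crossing the antimeridian.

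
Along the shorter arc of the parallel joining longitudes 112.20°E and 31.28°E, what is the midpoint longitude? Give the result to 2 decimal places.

Signed shortest Δλ from +112.20° to +31.28° is -80.92°.
Midpoint longitude = +112.20° + (-80.92°)/2 = +112.20° − 40.46° = +71.74°.

71.74°E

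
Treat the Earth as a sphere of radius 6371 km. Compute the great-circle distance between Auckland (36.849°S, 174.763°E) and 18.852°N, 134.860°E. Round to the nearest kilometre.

7475 km

Δλ = 134.860 − 174.763 = -39.903°.
Δφ = 18.852 − -36.849 = 55.701°.
a = sin²(Δφ/2) + cos φ₁ · cos φ₂ · sin²(Δλ/2) = 0.306419.
c = 2·atan2(√a, √(1−a)) = 1.17324 rad → d = 6371·c ≈ 7474.74 km.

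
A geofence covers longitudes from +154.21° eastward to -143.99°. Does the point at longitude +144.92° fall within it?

Band width going east from +154.21° to -143.99°: ((-143.99 − 154.21) mod 360) = 61.80°.
Offset of +144.92° east of the west edge: ((144.92 − 154.21) mod 360) = 350.71°.
350.71° > 61.80° ⇒ outside.

No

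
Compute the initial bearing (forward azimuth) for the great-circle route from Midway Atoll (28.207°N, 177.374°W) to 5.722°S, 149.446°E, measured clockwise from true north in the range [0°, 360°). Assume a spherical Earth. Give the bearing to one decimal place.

Δλ = 149.446 − -177.374 = 326.820°; wrapped into (−180°, 180°]: -33.180°.
θ = atan2( sin Δλ · cos φ₂ , cos φ₁ · sin φ₂ − sin φ₁ · cos φ₂ · cos Δλ )
  = atan2(-0.54454, -0.48148) = -131.483° → normalised to [0°, 360°): 228.517°.

228.5°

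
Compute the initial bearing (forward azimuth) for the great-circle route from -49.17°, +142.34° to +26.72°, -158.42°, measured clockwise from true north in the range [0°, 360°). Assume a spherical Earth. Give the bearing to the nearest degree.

50°

Δλ = -158.42 − 142.34 = -300.76°; wrapped into (−180°, 180°]: 59.24°.
θ = atan2( sin Δλ · cos φ₂ , cos φ₁ · sin φ₂ − sin φ₁ · cos φ₂ · cos Δλ )
  = atan2(0.76755, 0.63964) = 50.194° → normalised to [0°, 360°): 50.194°.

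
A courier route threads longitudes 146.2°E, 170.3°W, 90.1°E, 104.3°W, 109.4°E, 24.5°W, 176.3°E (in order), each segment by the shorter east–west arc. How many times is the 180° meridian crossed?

5

Leg 1: +146.2° → -170.3°, shortest Δλ = 43.5° (east) — crosses 180°.
Leg 2: -170.3° → +90.1°, shortest Δλ = -99.6° (west) — crosses 180°.
Leg 3: +90.1° → -104.3°, shortest Δλ = 165.6° (east) — crosses 180°.
Leg 4: -104.3° → +109.4°, shortest Δλ = -146.3° (west) — crosses 180°.
Leg 5: +109.4° → -24.5°, shortest Δλ = -133.9° (west) — does not cross 180°.
Leg 6: -24.5° → +176.3°, shortest Δλ = -159.2° (west) — crosses 180°.
Total crossings: 5.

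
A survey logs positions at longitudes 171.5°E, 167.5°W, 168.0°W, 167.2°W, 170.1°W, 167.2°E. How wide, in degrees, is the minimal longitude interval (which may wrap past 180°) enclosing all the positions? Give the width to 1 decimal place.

Sort the longitudes: -170.1°, -168.0°, -167.5°, -167.2°, +167.2°, +171.5°.
Eastward gaps between consecutive values (wrapping around): 2.1°, 0.5°, 0.3°, 334.4°, 4.3°, 18.4°.
Largest gap = 334.4° ⇒ minimal covering band is its complement: 360° − 334.4° = 25.6°.
Band runs from +167.2° eastward to -167.2°, crossing the antimeridian.

25.6°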